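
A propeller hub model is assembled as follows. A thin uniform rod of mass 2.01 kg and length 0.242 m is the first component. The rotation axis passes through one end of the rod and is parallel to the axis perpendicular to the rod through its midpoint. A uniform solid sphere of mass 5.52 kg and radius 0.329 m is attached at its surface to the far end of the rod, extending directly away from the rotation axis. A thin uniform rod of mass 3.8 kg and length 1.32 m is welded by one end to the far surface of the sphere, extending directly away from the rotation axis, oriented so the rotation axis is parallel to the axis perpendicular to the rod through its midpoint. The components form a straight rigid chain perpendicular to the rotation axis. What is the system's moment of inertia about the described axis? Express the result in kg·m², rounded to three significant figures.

11.9

Thin rod: I_cm = (1/12)ML² = (1/12)(2.01)(0.242)² = 0.0098095 kg·m²; centre at d = 0.121 m, so the parallel axis theorem gives I = 0.0098095 + (2.01)(0.121)² = 0.039238 kg·m².
Solid sphere: I_cm = (2/5)MR² = (2/5)(5.52)(0.329)² = 0.239 kg·m²; centre at d = 0.121 + 0.121 + 0.329 = 0.571 m, so the parallel axis theorem gives I = 0.239 + (5.52)(0.571)² = 2.0387 kg·m².
Thin rod: I_cm = (1/12)ML² = (1/12)(3.8)(1.32)² = 0.55176 kg·m²; centre at d = 0.121 + 0.121 + 0.329 + 0.329 + 0.66 = 1.56 m, so the parallel axis theorem gives I = 0.55176 + (3.8)(1.56)² = 9.7994 kg·m².
Total I = 0.039238 + 2.0387 + 9.7994 = 11.877 kg·m².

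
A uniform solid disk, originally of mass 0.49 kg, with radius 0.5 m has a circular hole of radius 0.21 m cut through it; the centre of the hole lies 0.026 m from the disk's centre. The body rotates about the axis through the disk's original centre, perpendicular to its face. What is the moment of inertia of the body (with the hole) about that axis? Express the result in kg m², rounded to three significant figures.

0.0593

Unpierced body about its centre: I₀ = (1/2)MR² = (1/2)(0.49)(0.5)² = 0.06125 kg m².
The removed disk has mass m = M·(r/R)² = (0.49)(0.21/0.5)² = 0.086436 kg (same uniform areal density).
Its moment of inertia about the rotation axis (parallel-axis theorem): I_hole = (1/2)mr² + md² = (1/2)(0.086436)(0.21)² + (0.086436)(0.026)² = 0.0019643 kg m².
Treating the hole as negative mass, I = I₀ − I_hole = 0.06125 − 0.0019643 = 0.059286 kg m².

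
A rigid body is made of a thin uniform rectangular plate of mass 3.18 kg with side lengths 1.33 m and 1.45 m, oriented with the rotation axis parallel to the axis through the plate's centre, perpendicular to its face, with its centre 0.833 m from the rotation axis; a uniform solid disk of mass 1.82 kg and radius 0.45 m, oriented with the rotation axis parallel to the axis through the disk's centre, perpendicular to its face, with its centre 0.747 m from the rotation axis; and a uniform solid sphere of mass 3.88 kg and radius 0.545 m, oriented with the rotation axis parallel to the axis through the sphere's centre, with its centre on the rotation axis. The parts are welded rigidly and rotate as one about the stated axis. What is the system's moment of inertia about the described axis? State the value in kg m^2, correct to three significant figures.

4.89

Rectangular plate: I_cm = (1/12)M(a²+b²) = (1/12)(3.18)[(1.33)² + (1.45)²] = 1.0259 kg m^2; centre at d = 0.833 m, so the parallel axis theorem gives I = 1.0259 + (3.18)(0.833)² = 3.2325 kg m^2.
Solid disk: I_cm = (1/2)MR² = (1/2)(1.82)(0.45)² = 0.18428 kg m^2; centre at d = 0.747 m, so the parallel axis theorem gives I = 0.18428 + (1.82)(0.747)² = 1.1999 kg m^2.
Solid sphere: I_cm = (2/5)MR² = (2/5)(3.88)(0.545)² = 0.46098 kg m^2; axis through the centre, so I = 0.46098 kg m^2.
Total I = 3.2325 + 1.1999 + 0.46098 = 4.8933 kg m^2.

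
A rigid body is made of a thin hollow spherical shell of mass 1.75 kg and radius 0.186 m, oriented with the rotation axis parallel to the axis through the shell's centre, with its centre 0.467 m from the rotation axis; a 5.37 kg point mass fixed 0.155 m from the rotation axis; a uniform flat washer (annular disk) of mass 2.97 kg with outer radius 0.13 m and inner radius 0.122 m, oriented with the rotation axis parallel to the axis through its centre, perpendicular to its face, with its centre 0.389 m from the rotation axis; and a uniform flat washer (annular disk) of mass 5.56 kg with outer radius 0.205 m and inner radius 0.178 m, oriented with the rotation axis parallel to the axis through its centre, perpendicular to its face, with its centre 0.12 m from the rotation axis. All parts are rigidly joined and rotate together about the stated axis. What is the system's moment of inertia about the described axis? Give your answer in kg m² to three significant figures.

Spherical shell: I_cm = (2/3)MR² = (2/3)(1.75)(0.186)² = 0.040362 kg m²; centre at d = 0.467 m, so the parallel axis theorem gives I = 0.040362 + (1.75)(0.467)² = 0.42202 kg m².
Point mass: I_cm = 0; centre at d = 0.155 m, so the parallel axis theorem gives I = 0 + (5.37)(0.155)² = 0.12901 kg m².
Annular disk: I_cm = (1/2)M(R²+r²) = (1/2)(2.97)[(0.13)² + (0.122)²] = 0.047199 kg m²; centre at d = 0.389 m, so the parallel axis theorem gives I = 0.047199 + (2.97)(0.389)² = 0.49662 kg m².
Annular disk: I_cm = (1/2)M(R²+r²) = (1/2)(5.56)[(0.205)² + (0.178)²] = 0.20491 kg m²; centre at d = 0.12 m, so the parallel axis theorem gives I = 0.20491 + (5.56)(0.12)² = 0.28498 kg m².
Total I = 0.42202 + 0.12901 + 0.49662 + 0.28498 = 1.3326 kg m².

1.33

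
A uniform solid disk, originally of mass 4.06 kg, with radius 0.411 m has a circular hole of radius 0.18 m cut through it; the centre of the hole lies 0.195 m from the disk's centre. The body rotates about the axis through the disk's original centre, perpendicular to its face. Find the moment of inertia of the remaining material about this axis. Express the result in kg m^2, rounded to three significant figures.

0.301

Unpierced body about its centre: I₀ = (1/2)MR² = (1/2)(4.06)(0.411)² = 0.34291 kg m^2.
The removed disk has mass m = M·(r/R)² = (4.06)(0.18/0.411)² = 0.77873 kg (same uniform areal density).
Its moment of inertia about the rotation axis (parallel-axis theorem): I_hole = (1/2)mr² + md² = (1/2)(0.77873)(0.18)² + (0.77873)(0.195)² = 0.042227 kg m^2.
Treating the hole as negative mass, I = I₀ − I_hole = 0.34291 − 0.042227 = 0.30068 kg m^2.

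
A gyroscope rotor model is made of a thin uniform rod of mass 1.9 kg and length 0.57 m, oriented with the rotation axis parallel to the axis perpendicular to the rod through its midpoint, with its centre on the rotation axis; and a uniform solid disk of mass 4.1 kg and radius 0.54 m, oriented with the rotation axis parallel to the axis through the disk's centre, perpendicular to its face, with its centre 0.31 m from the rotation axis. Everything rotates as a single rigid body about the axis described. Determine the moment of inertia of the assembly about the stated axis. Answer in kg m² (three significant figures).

Thin rod: I_cm = (1/12)ML² = (1/12)(1.9)(0.57)² = 0.051442 kg m²; axis through the centre, so I = 0.051442 kg m².
Solid disk: I_cm = (1/2)MR² = (1/2)(4.1)(0.54)² = 0.59778 kg m²; centre at d = 0.31 m, so the parallel axis theorem gives I = 0.59778 + (4.1)(0.31)² = 0.99179 kg m².
Total I = 0.051442 + 0.99179 = 1.0432 kg m².

1.04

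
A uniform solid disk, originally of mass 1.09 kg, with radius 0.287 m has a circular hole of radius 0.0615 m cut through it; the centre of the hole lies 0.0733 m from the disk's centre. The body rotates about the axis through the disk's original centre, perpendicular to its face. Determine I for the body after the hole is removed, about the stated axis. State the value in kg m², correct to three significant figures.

0.0445

Unpierced body about its centre: I₀ = (1/2)MR² = (1/2)(1.09)(0.287)² = 0.044891 kg m².
The removed disk has mass m = M·(r/R)² = (1.09)(0.0615/0.287)² = 0.050051 kg (same uniform areal density).
Its moment of inertia about the rotation axis (parallel-axis theorem): I_hole = (1/2)mr² + md² = (1/2)(0.050051)(0.0615)² + (0.050051)(0.0733)² = 0.00036357 kg m².
Treating the hole as negative mass, I = I₀ − I_hole = 0.044891 − 0.00036357 = 0.044528 kg m².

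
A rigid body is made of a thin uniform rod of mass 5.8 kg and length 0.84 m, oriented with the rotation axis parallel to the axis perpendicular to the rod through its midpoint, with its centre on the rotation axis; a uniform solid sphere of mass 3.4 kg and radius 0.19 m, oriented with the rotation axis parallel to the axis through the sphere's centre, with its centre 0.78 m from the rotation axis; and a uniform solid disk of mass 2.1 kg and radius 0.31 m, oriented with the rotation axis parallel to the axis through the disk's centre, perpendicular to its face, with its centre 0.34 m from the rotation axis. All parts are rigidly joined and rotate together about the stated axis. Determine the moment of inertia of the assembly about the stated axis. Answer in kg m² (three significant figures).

2.80

Thin rod: I_cm = (1/12)ML² = (1/12)(5.8)(0.84)² = 0.34104 kg m²; axis through the centre, so I = 0.34104 kg m².
Solid sphere: I_cm = (2/5)MR² = (2/5)(3.4)(0.19)² = 0.049096 kg m²; centre at d = 0.78 m, so the parallel axis theorem gives I = 0.049096 + (3.4)(0.78)² = 2.1177 kg m².
Solid disk: I_cm = (1/2)MR² = (1/2)(2.1)(0.31)² = 0.10091 kg m²; centre at d = 0.34 m, so the parallel axis theorem gives I = 0.10091 + (2.1)(0.34)² = 0.34367 kg m².
Total I = 0.34104 + 2.1177 + 0.34367 = 2.8024 kg m².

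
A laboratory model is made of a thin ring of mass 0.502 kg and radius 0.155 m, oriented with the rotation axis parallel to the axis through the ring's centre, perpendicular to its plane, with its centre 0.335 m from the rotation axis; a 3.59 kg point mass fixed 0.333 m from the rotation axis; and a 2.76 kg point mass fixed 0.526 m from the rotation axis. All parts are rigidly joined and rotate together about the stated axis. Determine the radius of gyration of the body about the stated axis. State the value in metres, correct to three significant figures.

0.424

Thin ring: I_cm = MR² = (0.502)(0.155)² = 0.012061 kg m²; centre at d = 0.335 m, so I = I_cm + Md² gives I = 0.012061 + (0.502)(0.335)² = 0.068398 kg m².
Point mass: I_cm = 0; centre at d = 0.333 m, so I = I_cm + Md² gives I = 0 + (3.59)(0.333)² = 0.39809 kg m².
Point mass: I_cm = 0; centre at d = 0.526 m, so I = I_cm + Md² gives I = 0 + (2.76)(0.526)² = 0.76363 kg m².
Total I = 1.2301 kg m²; total mass M = 6.852 kg.
k = √(I/M) = √(1.2301/6.852) = 0.42371 m.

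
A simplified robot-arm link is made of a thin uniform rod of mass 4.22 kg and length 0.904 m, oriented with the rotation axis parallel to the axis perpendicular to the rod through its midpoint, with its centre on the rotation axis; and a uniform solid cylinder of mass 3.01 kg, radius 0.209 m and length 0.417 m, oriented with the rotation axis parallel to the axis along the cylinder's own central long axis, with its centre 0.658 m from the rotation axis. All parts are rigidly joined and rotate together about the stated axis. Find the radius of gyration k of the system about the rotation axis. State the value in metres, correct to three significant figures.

0.479

Thin rod: I_cm = (1/12)ML² = (1/12)(4.22)(0.904)² = 0.28739 kg m^2; axis through the centre, so I = 0.28739 kg m^2.
Solid cylinder: I_cm = (1/2)MR² = (1/2)(3.01)(0.209)² = 0.06574 kg m^2; centre at d = 0.658 m, so the parallel axis theorem gives I = 0.06574 + (3.01)(0.658)² = 1.369 kg m^2.
Total I = 1.6563 kg m^2; total mass M = 7.23 kg.
k = √(I/M) = √(1.6563/7.23) = 0.47864 m.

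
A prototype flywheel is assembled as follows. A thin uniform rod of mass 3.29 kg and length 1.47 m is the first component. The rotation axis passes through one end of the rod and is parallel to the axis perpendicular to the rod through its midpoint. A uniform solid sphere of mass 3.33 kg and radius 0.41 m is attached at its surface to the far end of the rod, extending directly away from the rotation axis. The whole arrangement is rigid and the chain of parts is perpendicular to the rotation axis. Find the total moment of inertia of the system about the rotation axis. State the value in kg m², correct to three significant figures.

Thin rod: I_cm = (1/12)ML² = (1/12)(3.29)(1.47)² = 0.59245 kg m²; centre at d = 0.735 m, so I = I_cm + Md² gives I = 0.59245 + (3.29)(0.735)² = 2.3698 kg m².
Solid sphere: I_cm = (2/5)MR² = (2/5)(3.33)(0.41)² = 0.22391 kg m²; centre at d = 0.735 + 0.735 + 0.41 = 1.88 m, so I = I_cm + Md² gives I = 0.22391 + (3.33)(1.88)² = 11.993 kg m².
Total I = 2.3698 + 11.993 = 14.363 kg m².

14.4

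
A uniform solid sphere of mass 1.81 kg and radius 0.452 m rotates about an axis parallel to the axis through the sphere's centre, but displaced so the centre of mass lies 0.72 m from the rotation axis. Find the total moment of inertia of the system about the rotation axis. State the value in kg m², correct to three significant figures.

I_cm = (2/5)MR² = (2/5)(1.81)(0.452)² = 0.14792 kg m²; centre at d = 0.72 m, so I = I_cm + Md² gives I = 0.14792 + (1.81)(0.72)² = 1.0862 kg m².

1.09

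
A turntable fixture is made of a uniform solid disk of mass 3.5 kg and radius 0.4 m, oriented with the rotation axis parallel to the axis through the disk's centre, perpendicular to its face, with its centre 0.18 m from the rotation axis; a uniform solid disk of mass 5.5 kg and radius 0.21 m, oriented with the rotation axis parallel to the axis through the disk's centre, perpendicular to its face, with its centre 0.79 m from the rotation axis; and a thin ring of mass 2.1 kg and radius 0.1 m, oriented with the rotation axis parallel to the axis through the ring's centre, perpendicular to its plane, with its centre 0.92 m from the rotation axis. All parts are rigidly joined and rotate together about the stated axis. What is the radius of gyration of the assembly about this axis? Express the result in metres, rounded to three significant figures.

Solid disk: I_cm = (1/2)MR² = (1/2)(3.5)(0.4)² = 0.28 kg m²; centre at d = 0.18 m, so I = I_cm + Md² gives I = 0.28 + (3.5)(0.18)² = 0.3934 kg m².
Solid disk: I_cm = (1/2)MR² = (1/2)(5.5)(0.21)² = 0.12127 kg m²; centre at d = 0.79 m, so I = I_cm + Md² gives I = 0.12127 + (5.5)(0.79)² = 3.5538 kg m².
Thin ring: I_cm = MR² = (2.1)(0.1)² = 0.021 kg m²; centre at d = 0.92 m, so I = I_cm + Md² gives I = 0.021 + (2.1)(0.92)² = 1.7984 kg m².
Total I = 5.7457 kg m²; total mass M = 11.1 kg.
k = √(I/M) = √(5.7457/11.1) = 0.71946 m.

0.719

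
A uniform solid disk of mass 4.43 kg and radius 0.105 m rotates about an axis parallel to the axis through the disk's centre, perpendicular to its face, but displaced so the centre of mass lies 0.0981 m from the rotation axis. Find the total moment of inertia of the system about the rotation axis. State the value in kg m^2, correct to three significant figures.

I_cm = (1/2)MR² = (1/2)(4.43)(0.105)² = 0.02442 kg m^2; centre at d = 0.0981 m, so the parallel axis theorem gives I = 0.02442 + (4.43)(0.0981)² = 0.067053 kg m^2.

0.0671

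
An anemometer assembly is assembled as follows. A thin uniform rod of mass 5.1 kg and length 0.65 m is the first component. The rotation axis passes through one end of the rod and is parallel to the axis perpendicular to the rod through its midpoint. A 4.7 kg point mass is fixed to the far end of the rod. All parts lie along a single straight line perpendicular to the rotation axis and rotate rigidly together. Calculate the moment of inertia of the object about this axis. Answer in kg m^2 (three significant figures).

2.70

Thin rod: I_cm = (1/12)ML² = (1/12)(5.1)(0.65)² = 0.17956 kg m^2; centre at d = 0.325 m, so the parallel axis theorem gives I = 0.17956 + (5.1)(0.325)² = 0.71825 kg m^2.
Point mass: I_cm = 0; centre at d = 0.325 + 0.325 = 0.65 m, so the parallel axis theorem gives I = 0 + (4.7)(0.65)² = 1.9858 kg m^2.
Total I = 0.71825 + 1.9858 = 2.704 kg m^2.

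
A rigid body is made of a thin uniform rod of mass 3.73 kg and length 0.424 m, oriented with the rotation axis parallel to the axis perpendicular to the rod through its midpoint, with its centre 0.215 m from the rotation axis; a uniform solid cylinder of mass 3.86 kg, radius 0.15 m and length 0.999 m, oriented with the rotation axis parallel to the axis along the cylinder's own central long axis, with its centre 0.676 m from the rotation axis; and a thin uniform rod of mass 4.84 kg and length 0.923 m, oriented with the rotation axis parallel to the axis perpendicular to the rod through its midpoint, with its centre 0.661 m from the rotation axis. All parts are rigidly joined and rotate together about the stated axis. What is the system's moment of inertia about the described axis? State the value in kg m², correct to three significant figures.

Thin rod: I_cm = (1/12)ML² = (1/12)(3.73)(0.424)² = 0.05588 kg m²; centre at d = 0.215 m, so the parallel axis theorem gives I = 0.05588 + (3.73)(0.215)² = 0.2283 kg m².
Solid cylinder: I_cm = (1/2)MR² = (1/2)(3.86)(0.15)² = 0.043425 kg m²; centre at d = 0.676 m, so the parallel axis theorem gives I = 0.043425 + (3.86)(0.676)² = 1.8074 kg m².
Thin rod: I_cm = (1/12)ML² = (1/12)(4.84)(0.923)² = 0.34361 kg m²; centre at d = 0.661 m, so the parallel axis theorem gives I = 0.34361 + (4.84)(0.661)² = 2.4583 kg m².
Total I = 0.2283 + 1.8074 + 2.4583 = 4.494 kg m².

4.49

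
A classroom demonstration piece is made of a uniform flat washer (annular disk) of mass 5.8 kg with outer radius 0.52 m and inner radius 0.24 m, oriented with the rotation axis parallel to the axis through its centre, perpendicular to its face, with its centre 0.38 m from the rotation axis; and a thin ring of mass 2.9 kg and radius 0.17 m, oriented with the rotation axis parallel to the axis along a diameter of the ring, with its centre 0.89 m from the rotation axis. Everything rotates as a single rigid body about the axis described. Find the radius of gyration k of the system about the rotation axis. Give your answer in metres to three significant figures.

0.689

Annular disk: I_cm = (1/2)M(R²+r²) = (1/2)(5.8)[(0.52)² + (0.24)²] = 0.9512 kg m²; centre at d = 0.38 m, so I = I_cm + Md² gives I = 0.9512 + (5.8)(0.38)² = 1.7887 kg m².
Thin ring: I_cm = (1/2)MR² = (1/2)(2.9)(0.17)² = 0.041905 kg m²; centre at d = 0.89 m, so I = I_cm + Md² gives I = 0.041905 + (2.9)(0.89)² = 2.339 kg m².
Total I = 4.1277 kg m²; total mass M = 8.7 kg.
k = √(I/M) = √(4.1277/8.7) = 0.6888 m.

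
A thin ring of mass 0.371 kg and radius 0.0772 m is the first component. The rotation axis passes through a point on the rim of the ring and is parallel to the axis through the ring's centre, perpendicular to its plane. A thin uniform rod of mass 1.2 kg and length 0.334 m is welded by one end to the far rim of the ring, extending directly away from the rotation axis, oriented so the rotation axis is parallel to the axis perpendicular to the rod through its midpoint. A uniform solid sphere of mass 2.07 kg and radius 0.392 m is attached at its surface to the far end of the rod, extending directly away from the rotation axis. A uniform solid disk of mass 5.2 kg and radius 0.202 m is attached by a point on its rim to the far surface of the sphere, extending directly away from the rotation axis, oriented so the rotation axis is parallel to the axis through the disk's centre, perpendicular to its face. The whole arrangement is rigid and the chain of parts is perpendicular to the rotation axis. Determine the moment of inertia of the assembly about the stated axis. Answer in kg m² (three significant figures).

Thin ring: I_cm = MR² = (0.371)(0.0772)² = 0.0022111 kg m²; centre at d = 0.0772 m, so the parallel axis theorem gives I = 0.0022111 + (0.371)(0.0772)² = 0.0044222 kg m².
Thin rod: I_cm = (1/12)ML² = (1/12)(1.2)(0.334)² = 0.011156 kg m²; centre at d = 0.0772 + 0.0772 + 0.167 = 0.3214 m, so the parallel axis theorem gives I = 0.011156 + (1.2)(0.3214)² = 0.13511 kg m².
Solid sphere: I_cm = (2/5)MR² = (2/5)(2.07)(0.392)² = 0.12723 kg m²; centre at d = 0.0772 + 0.0772 + 0.167 + 0.167 + 0.392 = 0.8804 m, so the parallel axis theorem gives I = 0.12723 + (2.07)(0.8804)² = 1.7317 kg m².
Solid disk: I_cm = (1/2)MR² = (1/2)(5.2)(0.202)² = 0.10609 kg m²; centre at d = 0.0772 + 0.0772 + 0.167 + 0.167 + 0.392 + 0.392 + 0.202 = 1.4744 m, so the parallel axis theorem gives I = 0.10609 + (5.2)(1.4744)² = 11.41 kg m².
Total I = 0.0044222 + 0.13511 + 1.7317 + 11.41 = 13.281 kg m².

13.3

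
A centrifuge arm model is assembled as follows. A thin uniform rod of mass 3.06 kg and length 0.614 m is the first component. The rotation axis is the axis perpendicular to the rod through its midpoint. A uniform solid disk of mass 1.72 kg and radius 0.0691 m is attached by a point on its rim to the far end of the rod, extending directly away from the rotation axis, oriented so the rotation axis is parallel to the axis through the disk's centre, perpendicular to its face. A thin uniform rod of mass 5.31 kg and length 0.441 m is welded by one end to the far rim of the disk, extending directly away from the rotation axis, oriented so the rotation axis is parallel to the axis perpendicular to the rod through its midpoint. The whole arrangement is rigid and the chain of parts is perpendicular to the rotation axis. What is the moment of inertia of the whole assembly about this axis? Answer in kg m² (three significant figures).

Thin rod: I_cm = (1/12)ML² = (1/12)(3.06)(0.614)² = 0.096134 kg m²; axis through the centre, so I = 0.096134 kg m².
Solid disk: I_cm = (1/2)MR² = (1/2)(1.72)(0.0691)² = 0.0041063 kg m²; centre at d = 0.307 + 0.0691 = 0.3761 m, so the parallel axis theorem gives I = 0.0041063 + (1.72)(0.3761)² = 0.2474 kg m².
Thin rod: I_cm = (1/12)ML² = (1/12)(5.31)(0.441)² = 0.086058 kg m²; centre at d = 0.307 + 0.0691 + 0.0691 + 0.2205 = 0.6657 m, so the parallel axis theorem gives I = 0.086058 + (5.31)(0.6657)² = 2.4392 kg m².
Total I = 0.096134 + 0.2474 + 2.4392 = 2.7828 kg m².

2.78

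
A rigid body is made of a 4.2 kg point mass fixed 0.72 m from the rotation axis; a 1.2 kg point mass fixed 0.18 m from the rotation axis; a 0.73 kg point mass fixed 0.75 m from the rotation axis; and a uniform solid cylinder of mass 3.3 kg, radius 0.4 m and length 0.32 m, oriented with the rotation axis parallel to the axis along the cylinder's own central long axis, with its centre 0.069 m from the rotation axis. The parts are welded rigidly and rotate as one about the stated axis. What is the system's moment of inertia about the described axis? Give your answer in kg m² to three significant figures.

2.91

Point mass: I_cm = 0; centre at d = 0.72 m, so the parallel axis theorem gives I = 0 + (4.2)(0.72)² = 2.1773 kg m².
Point mass: I_cm = 0; centre at d = 0.18 m, so the parallel axis theorem gives I = 0 + (1.2)(0.18)² = 0.03888 kg m².
Point mass: I_cm = 0; centre at d = 0.75 m, so the parallel axis theorem gives I = 0 + (0.73)(0.75)² = 0.41063 kg m².
Solid cylinder: I_cm = (1/2)MR² = (1/2)(3.3)(0.4)² = 0.264 kg m²; centre at d = 0.069 m, so the parallel axis theorem gives I = 0.264 + (3.3)(0.069)² = 0.27971 kg m².
Total I = 2.1773 + 0.03888 + 0.41063 + 0.27971 = 2.9065 kg m².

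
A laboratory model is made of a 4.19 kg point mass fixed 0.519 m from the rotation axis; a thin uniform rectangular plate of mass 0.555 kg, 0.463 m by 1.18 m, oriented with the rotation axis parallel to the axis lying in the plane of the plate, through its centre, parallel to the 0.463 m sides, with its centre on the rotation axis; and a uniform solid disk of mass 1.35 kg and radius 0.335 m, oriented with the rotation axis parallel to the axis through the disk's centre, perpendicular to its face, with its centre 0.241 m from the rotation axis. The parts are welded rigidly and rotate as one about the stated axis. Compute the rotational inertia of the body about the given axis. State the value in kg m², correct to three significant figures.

Point mass: I_cm = 0; centre at d = 0.519 m, so the parallel axis theorem gives I = 0 + (4.19)(0.519)² = 1.1286 kg m².
Rectangular plate: I_cm = (1/12)Mb² = (1/12)(0.555)(1.18)² = 0.064398 kg m²; axis through the centre, so I = 0.064398 kg m².
Solid disk: I_cm = (1/2)MR² = (1/2)(1.35)(0.335)² = 0.075752 kg m²; centre at d = 0.241 m, so the parallel axis theorem gives I = 0.075752 + (1.35)(0.241)² = 0.15416 kg m².
Total I = 1.1286 + 0.064398 + 0.15416 = 1.3472 kg m².

1.35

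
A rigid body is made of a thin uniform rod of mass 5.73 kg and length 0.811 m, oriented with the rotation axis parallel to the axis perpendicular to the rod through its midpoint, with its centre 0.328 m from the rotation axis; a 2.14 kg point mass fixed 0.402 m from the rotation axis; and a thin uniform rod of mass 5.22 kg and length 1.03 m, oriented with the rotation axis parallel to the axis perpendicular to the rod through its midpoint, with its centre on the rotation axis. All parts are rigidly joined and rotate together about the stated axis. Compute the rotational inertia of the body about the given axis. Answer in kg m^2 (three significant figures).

Thin rod: I_cm = (1/12)ML² = (1/12)(5.73)(0.811)² = 0.31406 kg m^2; centre at d = 0.328 m, so I = I_cm + Md² gives I = 0.31406 + (5.73)(0.328)² = 0.93052 kg m^2.
Point mass: I_cm = 0; centre at d = 0.402 m, so I = I_cm + Md² gives I = 0 + (2.14)(0.402)² = 0.34583 kg m^2.
Thin rod: I_cm = (1/12)ML² = (1/12)(5.22)(1.03)² = 0.46149 kg m^2; axis through the centre, so I = 0.46149 kg m^2.
Total I = 0.93052 + 0.34583 + 0.46149 = 1.7378 kg m^2.

1.74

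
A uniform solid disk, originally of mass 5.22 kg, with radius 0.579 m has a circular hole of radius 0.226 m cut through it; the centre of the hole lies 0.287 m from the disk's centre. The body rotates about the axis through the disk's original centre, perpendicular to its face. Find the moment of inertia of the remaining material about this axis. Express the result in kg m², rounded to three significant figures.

Unpierced body about its centre: I₀ = (1/2)MR² = (1/2)(5.22)(0.579)² = 0.87498 kg m².
The removed disk has mass m = M·(r/R)² = (5.22)(0.226/0.579)² = 0.7953 kg (same uniform areal density).
Its moment of inertia about the rotation axis (parallel-axis theorem): I_hole = (1/2)mr² + md² = (1/2)(0.7953)(0.226)² + (0.7953)(0.287)² = 0.085818 kg m².
Treating the hole as negative mass, I = I₀ − I_hole = 0.87498 − 0.085818 = 0.78916 kg m².

0.789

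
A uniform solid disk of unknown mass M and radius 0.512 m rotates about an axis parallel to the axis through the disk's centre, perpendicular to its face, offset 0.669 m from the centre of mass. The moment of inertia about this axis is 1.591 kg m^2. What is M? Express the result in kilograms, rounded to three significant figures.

I = I_cm + Md² = (1/2)MR² + Md² = M·[0.5·(0.512)² + (0.669)²] = M·0.57863.
So M = 1.591 / 0.57863 = 2.7496 kg.

2.75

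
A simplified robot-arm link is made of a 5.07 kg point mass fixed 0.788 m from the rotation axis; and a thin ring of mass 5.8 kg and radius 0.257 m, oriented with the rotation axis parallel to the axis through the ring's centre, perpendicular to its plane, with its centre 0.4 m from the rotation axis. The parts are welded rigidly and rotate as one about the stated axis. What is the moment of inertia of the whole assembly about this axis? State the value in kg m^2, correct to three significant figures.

Point mass: I_cm = 0; centre at d = 0.788 m, so the parallel axis theorem gives I = 0 + (5.07)(0.788)² = 3.1482 kg m^2.
Thin ring: I_cm = MR² = (5.8)(0.257)² = 0.38308 kg m^2; centre at d = 0.4 m, so the parallel axis theorem gives I = 0.38308 + (5.8)(0.4)² = 1.3111 kg m^2.
Total I = 3.1482 + 1.3111 = 4.4593 kg m^2.

4.46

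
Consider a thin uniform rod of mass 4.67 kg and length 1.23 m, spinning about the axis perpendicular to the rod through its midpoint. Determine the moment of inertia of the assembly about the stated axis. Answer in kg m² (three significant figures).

I_cm = (1/12)ML² = (1/12)(4.67)(1.23)² = 0.58877 kg m²; axis through the centre, so I = 0.58877 kg m².

0.589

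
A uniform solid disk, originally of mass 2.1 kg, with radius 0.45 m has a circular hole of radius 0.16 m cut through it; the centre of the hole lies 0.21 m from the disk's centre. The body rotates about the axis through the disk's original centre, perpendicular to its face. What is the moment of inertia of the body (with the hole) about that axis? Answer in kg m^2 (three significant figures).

Unpierced body about its centre: I₀ = (1/2)MR² = (1/2)(2.1)(0.45)² = 0.21263 kg m^2.
The removed disk has mass m = M·(r/R)² = (2.1)(0.16/0.45)² = 0.26548 kg (same uniform areal density).
Its moment of inertia about the rotation axis (parallel-axis theorem): I_hole = (1/2)mr² + md² = (1/2)(0.26548)(0.16)² + (0.26548)(0.21)² = 0.015106 kg m^2.
Treating the hole as negative mass, I = I₀ − I_hole = 0.21263 − 0.015106 = 0.19752 kg m^2.

0.198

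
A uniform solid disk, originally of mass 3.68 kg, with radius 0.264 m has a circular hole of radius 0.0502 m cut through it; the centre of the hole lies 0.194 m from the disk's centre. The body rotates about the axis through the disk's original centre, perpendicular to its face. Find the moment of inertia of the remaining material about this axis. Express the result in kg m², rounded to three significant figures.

0.123

Unpierced body about its centre: I₀ = (1/2)MR² = (1/2)(3.68)(0.264)² = 0.12824 kg m².
The removed disk has mass m = M·(r/R)² = (3.68)(0.0502/0.264)² = 0.13306 kg (same uniform areal density).
Its moment of inertia about the rotation axis (parallel-axis theorem): I_hole = (1/2)mr² + md² = (1/2)(0.13306)(0.0502)² + (0.13306)(0.194)² = 0.0051755 kg m².
Treating the hole as negative mass, I = I₀ − I_hole = 0.12824 − 0.0051755 = 0.12307 kg m².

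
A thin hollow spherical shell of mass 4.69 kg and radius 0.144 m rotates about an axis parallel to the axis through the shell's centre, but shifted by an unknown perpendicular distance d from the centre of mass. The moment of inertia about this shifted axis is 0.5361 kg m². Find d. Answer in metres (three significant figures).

0.317

About the centre-of-mass axis, I_cm = (2/3)MR² = (2/3)(4.69)(0.144)² = 0.064835 kg m².
Parallel axis theorem: I = I_cm + Md², so Md² = 0.5361 − 0.064835 = 0.47127 kg m².
d = √(0.47127 / 4.69) = 0.31699 m.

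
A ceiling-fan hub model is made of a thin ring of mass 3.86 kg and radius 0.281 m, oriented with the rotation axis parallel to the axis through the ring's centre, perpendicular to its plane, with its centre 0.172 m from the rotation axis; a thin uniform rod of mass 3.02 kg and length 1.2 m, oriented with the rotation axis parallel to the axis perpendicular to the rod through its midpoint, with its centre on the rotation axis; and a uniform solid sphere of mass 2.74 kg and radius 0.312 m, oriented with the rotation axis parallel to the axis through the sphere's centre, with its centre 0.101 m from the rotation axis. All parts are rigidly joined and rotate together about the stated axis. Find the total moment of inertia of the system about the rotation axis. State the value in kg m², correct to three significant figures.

Thin ring: I_cm = MR² = (3.86)(0.281)² = 0.30479 kg m²; centre at d = 0.172 m, so I = I_cm + Md² gives I = 0.30479 + (3.86)(0.172)² = 0.41898 kg m².
Thin rod: I_cm = (1/12)ML² = (1/12)(3.02)(1.2)² = 0.3624 kg m²; axis through the centre, so I = 0.3624 kg m².
Solid sphere: I_cm = (2/5)MR² = (2/5)(2.74)(0.312)² = 0.10669 kg m²; centre at d = 0.101 m, so I = I_cm + Md² gives I = 0.10669 + (2.74)(0.101)² = 0.13464 kg m².
Total I = 0.41898 + 0.3624 + 0.13464 = 0.91602 kg m².

0.916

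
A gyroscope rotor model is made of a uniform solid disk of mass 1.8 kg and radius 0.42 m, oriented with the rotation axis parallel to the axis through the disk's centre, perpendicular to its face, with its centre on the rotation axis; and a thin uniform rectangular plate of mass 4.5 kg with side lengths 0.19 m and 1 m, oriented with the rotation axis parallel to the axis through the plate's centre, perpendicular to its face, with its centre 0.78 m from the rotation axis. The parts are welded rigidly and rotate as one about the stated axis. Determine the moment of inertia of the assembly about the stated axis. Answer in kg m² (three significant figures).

Solid disk: I_cm = (1/2)MR² = (1/2)(1.8)(0.42)² = 0.15876 kg m²; axis through the centre, so I = 0.15876 kg m².
Rectangular plate: I_cm = (1/12)M(a²+b²) = (1/12)(4.5)[(0.19)² + (1)²] = 0.38854 kg m²; centre at d = 0.78 m, so the parallel axis theorem gives I = 0.38854 + (4.5)(0.78)² = 3.1263 kg m².
Total I = 0.15876 + 3.1263 = 3.2851 kg m².

3.29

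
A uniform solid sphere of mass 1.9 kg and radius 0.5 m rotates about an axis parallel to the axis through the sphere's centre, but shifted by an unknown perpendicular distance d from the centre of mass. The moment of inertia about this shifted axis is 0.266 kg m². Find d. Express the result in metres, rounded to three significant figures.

About the centre-of-mass axis, I_cm = (2/5)MR² = (2/5)(1.9)(0.5)² = 0.19 kg m².
Parallel axis theorem: I = I_cm + Md², so Md² = 0.266 − 0.19 = 0.076 kg m².
d = √(0.076 / 1.9) = 0.2 m.

0.200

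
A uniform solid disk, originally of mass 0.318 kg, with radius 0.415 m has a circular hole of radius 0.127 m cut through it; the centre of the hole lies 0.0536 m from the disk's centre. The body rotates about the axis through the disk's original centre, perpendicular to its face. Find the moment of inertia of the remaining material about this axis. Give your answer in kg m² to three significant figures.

Unpierced body about its centre: I₀ = (1/2)MR² = (1/2)(0.318)(0.415)² = 0.027384 kg m².
The removed disk has mass m = M·(r/R)² = (0.318)(0.127/0.415)² = 0.029781 kg (same uniform areal density).
Its moment of inertia about the rotation axis (parallel-axis theorem): I_hole = (1/2)mr² + md² = (1/2)(0.029781)(0.127)² + (0.029781)(0.0536)² = 0.00032573 kg m².
Treating the hole as negative mass, I = I₀ − I_hole = 0.027384 − 0.00032573 = 0.027058 kg m².

0.0271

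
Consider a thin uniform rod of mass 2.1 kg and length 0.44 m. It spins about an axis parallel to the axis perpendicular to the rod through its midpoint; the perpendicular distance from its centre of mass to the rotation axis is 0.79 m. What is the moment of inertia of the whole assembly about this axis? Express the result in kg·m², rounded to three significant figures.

I_cm = (1/12)ML² = (1/12)(2.1)(0.44)² = 0.03388 kg·m²; centre at d = 0.79 m, so I = I_cm + Md² gives I = 0.03388 + (2.1)(0.79)² = 1.3445 kg·m².

1.34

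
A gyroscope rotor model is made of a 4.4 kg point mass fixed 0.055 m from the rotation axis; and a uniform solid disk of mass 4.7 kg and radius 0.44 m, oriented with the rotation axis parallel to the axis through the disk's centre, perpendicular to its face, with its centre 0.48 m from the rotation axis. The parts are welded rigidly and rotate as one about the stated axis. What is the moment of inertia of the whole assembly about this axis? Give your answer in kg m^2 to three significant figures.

1.55

Point mass: I_cm = 0; centre at d = 0.055 m, so I = I_cm + Md² gives I = 0 + (4.4)(0.055)² = 0.01331 kg m^2.
Solid disk: I_cm = (1/2)MR² = (1/2)(4.7)(0.44)² = 0.45496 kg m^2; centre at d = 0.48 m, so I = I_cm + Md² gives I = 0.45496 + (4.7)(0.48)² = 1.5378 kg m^2.
Total I = 0.01331 + 1.5378 = 1.5512 kg m^2.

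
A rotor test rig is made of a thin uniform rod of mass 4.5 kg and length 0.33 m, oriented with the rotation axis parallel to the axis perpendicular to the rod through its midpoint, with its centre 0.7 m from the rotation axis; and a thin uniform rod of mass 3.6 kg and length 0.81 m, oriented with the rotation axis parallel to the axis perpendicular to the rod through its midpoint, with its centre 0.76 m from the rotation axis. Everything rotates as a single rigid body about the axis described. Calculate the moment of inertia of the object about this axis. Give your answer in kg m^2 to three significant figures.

4.52

Thin rod: I_cm = (1/12)ML² = (1/12)(4.5)(0.33)² = 0.040838 kg m^2; centre at d = 0.7 m, so the parallel axis theorem gives I = 0.040838 + (4.5)(0.7)² = 2.2458 kg m^2.
Thin rod: I_cm = (1/12)ML² = (1/12)(3.6)(0.81)² = 0.19683 kg m^2; centre at d = 0.76 m, so the parallel axis theorem gives I = 0.19683 + (3.6)(0.76)² = 2.2762 kg m^2.
Total I = 2.2458 + 2.2762 = 4.522 kg m^2.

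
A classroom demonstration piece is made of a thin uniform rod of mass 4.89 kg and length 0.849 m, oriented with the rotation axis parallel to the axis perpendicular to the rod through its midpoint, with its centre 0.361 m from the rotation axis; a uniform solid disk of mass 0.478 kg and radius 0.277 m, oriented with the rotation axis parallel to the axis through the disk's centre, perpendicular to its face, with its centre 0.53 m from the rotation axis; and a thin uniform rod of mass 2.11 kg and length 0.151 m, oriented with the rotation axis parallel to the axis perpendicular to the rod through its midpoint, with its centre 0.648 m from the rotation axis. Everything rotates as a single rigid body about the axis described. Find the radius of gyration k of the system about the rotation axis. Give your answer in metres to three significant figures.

0.514

Thin rod: I_cm = (1/12)ML² = (1/12)(4.89)(0.849)² = 0.29373 kg m^2; centre at d = 0.361 m, so the parallel axis theorem gives I = 0.29373 + (4.89)(0.361)² = 0.931 kg m^2.
Solid disk: I_cm = (1/2)MR² = (1/2)(0.478)(0.277)² = 0.018338 kg m^2; centre at d = 0.53 m, so the parallel axis theorem gives I = 0.018338 + (0.478)(0.53)² = 0.15261 kg m^2.
Thin rod: I_cm = (1/12)ML² = (1/12)(2.11)(0.151)² = 0.0040092 kg m^2; centre at d = 0.648 m, so the parallel axis theorem gives I = 0.0040092 + (2.11)(0.648)² = 0.89001 kg m^2.
Total I = 1.9736 kg m^2; total mass M = 7.478 kg.
k = √(I/M) = √(1.9736/7.478) = 0.51373 m.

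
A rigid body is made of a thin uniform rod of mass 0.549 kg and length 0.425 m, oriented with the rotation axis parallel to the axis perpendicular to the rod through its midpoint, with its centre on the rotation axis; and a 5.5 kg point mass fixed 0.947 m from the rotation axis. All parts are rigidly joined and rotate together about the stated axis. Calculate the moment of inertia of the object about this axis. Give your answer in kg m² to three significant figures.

Thin rod: I_cm = (1/12)ML² = (1/12)(0.549)(0.425)² = 0.0082636 kg m²; axis through the centre, so I = 0.0082636 kg m².
Point mass: I_cm = 0; centre at d = 0.947 m, so I = I_cm + Md² gives I = 0 + (5.5)(0.947)² = 4.9324 kg m².
Total I = 0.0082636 + 4.9324 = 4.9407 kg m².

4.94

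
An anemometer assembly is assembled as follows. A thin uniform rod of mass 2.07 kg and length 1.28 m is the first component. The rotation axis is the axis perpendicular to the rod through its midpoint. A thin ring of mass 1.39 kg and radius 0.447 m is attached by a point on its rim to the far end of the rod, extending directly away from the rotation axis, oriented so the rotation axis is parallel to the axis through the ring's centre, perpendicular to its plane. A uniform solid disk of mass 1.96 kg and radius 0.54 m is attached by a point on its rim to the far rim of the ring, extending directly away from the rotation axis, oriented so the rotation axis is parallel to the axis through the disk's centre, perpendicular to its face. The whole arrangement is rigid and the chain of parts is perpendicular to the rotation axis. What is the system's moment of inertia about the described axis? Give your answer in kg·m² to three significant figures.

10.9

Thin rod: I_cm = (1/12)ML² = (1/12)(2.07)(1.28)² = 0.28262 kg·m²; axis through the centre, so I = 0.28262 kg·m².
Thin ring: I_cm = MR² = (1.39)(0.447)² = 0.27773 kg·m²; centre at d = 0.64 + 0.447 = 1.087 m, so I = I_cm + Md² gives I = 0.27773 + (1.39)(1.087)² = 1.9201 kg·m².
Solid disk: I_cm = (1/2)MR² = (1/2)(1.96)(0.54)² = 0.28577 kg·m²; centre at d = 0.64 + 0.447 + 0.447 + 0.54 = 2.074 m, so I = I_cm + Md² gives I = 0.28577 + (1.96)(2.074)² = 8.7167 kg·m².
Total I = 0.28262 + 1.9201 + 8.7167 = 10.919 kg·m².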